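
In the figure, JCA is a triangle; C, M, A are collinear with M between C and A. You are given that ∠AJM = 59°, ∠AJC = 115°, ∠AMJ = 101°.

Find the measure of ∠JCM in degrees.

1. ∠JAM = 20°  [△JMA]
2. ∠CAJ = 20°  [M on ray AC]
3. ∠ACJ = 45°  [△JCA]
4. ∠JCM = 45°  [M on ray CA]

∠JCM = 45°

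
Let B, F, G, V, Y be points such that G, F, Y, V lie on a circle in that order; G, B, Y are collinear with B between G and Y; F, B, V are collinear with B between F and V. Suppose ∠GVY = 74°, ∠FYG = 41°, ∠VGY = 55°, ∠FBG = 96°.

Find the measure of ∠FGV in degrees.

1. ∠GFY = 106°  [cyclic GFYV, opposite ∠F+∠V]
2. ∠FVG = 41°  [same arc GF]
3. ∠FGY = 33°  [△GFY]
4. ∠GFV = 51°  [△GBF]
5. ∠FGV = 88°  [△GFV]

∠FGV = 88°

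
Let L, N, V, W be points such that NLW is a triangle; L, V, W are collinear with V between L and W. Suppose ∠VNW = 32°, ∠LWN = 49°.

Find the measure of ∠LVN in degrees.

∠LVN = 81°

1. ∠NWV = 49°  [V on ray WL]
2. ∠NVW = 99°  [△NVW]
3. ∠LVN = 81°  [linear pair at V on LW]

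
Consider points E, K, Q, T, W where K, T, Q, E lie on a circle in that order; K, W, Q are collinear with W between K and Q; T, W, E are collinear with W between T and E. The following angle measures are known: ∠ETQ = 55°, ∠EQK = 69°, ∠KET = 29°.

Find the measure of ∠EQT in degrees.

1. ∠ETK = 69°  [same arc KE]
2. ∠EKT = 82°  [△KTE]
3. ∠EQT = 98°  [cyclic KTQE, opposite ∠K+∠Q]

∠EQT = 98°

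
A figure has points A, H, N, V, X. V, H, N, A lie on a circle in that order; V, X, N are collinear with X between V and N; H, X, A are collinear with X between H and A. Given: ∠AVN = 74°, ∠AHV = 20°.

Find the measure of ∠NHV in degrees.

1. ∠ANV = 20°  [same arc VA]
2. ∠NAV = 86°  [△VNA]
3. ∠NHV = 94°  [cyclic VHNA, opposite ∠H+∠A]

∠NHV = 94°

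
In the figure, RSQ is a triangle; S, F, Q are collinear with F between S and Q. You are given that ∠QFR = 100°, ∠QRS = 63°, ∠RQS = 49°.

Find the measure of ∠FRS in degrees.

∠FRS = 32°

1. ∠RFS = 80°  [linear pair at F on SQ]
2. ∠QSR = 68°  [△RSQ]
3. ∠FSR = 68°  [F on ray SQ]
4. ∠FRS = 32°  [△RSF]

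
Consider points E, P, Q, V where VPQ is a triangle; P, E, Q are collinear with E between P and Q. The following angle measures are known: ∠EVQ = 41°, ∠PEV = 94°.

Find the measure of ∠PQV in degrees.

1. ∠QEV = 86°  [linear pair at E on PQ]
2. ∠EQV = 53°  [△VEQ]
3. ∠PQV = 53°  [E on ray QP]

∠PQV = 53°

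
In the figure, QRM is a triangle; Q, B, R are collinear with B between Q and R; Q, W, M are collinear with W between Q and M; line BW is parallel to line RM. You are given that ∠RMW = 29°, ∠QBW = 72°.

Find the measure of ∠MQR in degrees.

∠MQR = 79°

1. ∠QMR = 29°  [W on ray MQ]
2. ∠MRQ = 72°  [BW∥RM, corresponding at B]
3. ∠MQR = 79°  [△QRM]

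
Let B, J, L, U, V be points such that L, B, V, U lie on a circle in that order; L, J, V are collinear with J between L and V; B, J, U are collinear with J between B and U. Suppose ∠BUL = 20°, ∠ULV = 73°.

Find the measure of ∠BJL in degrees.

1. ∠BVL = 20°  [same arc LB]
2. ∠UBV = 73°  [same arc VU]
3. ∠BJV = 87°  [△BJV]
4. ∠BJL = 93°  [linear pair at J on LV]

∠BJL = 93°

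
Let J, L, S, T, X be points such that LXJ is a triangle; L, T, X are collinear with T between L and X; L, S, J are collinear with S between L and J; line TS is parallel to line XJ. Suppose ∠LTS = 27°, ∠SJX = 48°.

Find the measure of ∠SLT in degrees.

1. ∠JXL = 27°  [TS∥XJ, corresponding at T]
2. ∠LJX = 48°  [S on ray JL]
3. ∠JLX = 105°  [△LXJ]
4. ∠SLT = 105°  [T on LX, S on LJ]

∠SLT = 105°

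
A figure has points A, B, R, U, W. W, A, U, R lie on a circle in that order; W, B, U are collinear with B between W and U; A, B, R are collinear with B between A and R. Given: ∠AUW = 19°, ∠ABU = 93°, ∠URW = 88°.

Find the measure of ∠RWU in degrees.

∠RWU = 68°

1. ∠ARW = 19°  [same arc WA]
2. ∠RBW = 93°  [vertical angles at B]
3. ∠RWU = 68°  [△WBR]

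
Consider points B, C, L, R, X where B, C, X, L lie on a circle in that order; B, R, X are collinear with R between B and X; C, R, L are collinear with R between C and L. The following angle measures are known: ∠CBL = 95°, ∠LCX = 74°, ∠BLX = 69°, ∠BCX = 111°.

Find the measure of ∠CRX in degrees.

1. ∠CXL = 85°  [cyclic BCXL, opposite ∠B+∠X]
2. ∠CLX = 21°  [△CXL]
3. ∠CBX = 21°  [same arc CX]
4. ∠BXC = 48°  [△BCX]
5. ∠CRX = 58°  [△CRX]

∠CRX = 58°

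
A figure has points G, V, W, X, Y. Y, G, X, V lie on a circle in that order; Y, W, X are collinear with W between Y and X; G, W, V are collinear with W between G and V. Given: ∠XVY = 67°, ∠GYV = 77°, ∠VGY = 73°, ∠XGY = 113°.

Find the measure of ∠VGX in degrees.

1. ∠VXY = 73°  [same arc YV]
2. ∠VYX = 40°  [△YXV]
3. ∠VGX = 40°  [same arc XV]

∠VGX = 40°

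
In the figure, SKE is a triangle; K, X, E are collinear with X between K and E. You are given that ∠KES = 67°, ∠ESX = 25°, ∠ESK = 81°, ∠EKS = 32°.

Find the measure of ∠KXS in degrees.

1. ∠SEX = 67°  [X on ray EK]
2. ∠EXS = 88°  [△SXE]
3. ∠KXS = 92°  [linear pair at X on KE]

∠KXS = 92°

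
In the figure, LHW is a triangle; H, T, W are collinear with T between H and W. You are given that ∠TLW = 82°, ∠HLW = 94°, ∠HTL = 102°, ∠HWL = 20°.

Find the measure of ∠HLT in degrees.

∠HLT = 12°

1. ∠LHW = 66°  [△LHW]
2. ∠LHT = 66°  [T on ray HW]
3. ∠HLT = 12°  [△LHT]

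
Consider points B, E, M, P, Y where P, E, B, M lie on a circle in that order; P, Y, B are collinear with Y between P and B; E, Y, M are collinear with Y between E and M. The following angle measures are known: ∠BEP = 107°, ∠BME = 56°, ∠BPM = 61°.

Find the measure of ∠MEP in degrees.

∠MEP = 46°

1. ∠BMP = 73°  [cyclic PEBM, opposite ∠E+∠M]
2. ∠MBP = 46°  [△PBM]
3. ∠MEP = 46°  [same arc PM]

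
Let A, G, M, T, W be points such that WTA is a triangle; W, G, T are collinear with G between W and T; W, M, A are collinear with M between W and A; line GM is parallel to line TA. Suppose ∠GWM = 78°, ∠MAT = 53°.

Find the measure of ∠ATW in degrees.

∠ATW = 49°

1. ∠AWT = 78°  [G on WT, M on WA]
2. ∠TAW = 53°  [M on ray AW]
3. ∠ATW = 49°  [△WTA]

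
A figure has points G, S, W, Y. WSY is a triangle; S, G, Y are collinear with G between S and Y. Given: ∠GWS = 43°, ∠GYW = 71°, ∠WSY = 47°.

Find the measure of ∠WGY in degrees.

∠WGY = 90°

1. ∠GSW = 47°  [G on ray SY]
2. ∠SGW = 90°  [△WSG]
3. ∠WGY = 90°  [linear pair at G on SY]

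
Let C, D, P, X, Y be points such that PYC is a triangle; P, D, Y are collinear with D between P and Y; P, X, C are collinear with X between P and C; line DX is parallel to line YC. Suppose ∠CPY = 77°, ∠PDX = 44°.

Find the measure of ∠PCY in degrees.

∠PCY = 59°

1. ∠DPX = 77°  [D on PY, X on PC]
2. ∠DXP = 59°  [△PDX]
3. ∠PCY = 59°  [DX∥YC, corresponding at X]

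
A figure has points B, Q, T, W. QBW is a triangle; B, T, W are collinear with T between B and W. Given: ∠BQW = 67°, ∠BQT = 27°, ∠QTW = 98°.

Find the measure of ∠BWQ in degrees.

1. ∠BTQ = 82°  [linear pair at T on BW]
2. ∠QBT = 71°  [△QBT]
3. ∠QBW = 71°  [T on ray BW]
4. ∠BWQ = 42°  [△QBW]

∠BWQ = 42°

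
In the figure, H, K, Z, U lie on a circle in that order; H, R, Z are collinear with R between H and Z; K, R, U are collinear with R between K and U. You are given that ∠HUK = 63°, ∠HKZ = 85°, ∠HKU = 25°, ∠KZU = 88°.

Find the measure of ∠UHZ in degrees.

∠UHZ = 60°

1. ∠HUZ = 95°  [cyclic HKZU, opposite ∠K+∠U]
2. ∠HZU = 25°  [same arc HU]
3. ∠UHZ = 60°  [△HZU]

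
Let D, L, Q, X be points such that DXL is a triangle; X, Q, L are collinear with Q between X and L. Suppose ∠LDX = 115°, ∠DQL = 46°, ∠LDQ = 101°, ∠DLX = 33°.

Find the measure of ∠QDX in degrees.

∠QDX = 14°

1. ∠DXL = 32°  [△DXL]
2. ∠DQX = 134°  [linear pair at Q on XL]
3. ∠DXQ = 32°  [Q on ray XL]
4. ∠QDX = 14°  [△DXQ]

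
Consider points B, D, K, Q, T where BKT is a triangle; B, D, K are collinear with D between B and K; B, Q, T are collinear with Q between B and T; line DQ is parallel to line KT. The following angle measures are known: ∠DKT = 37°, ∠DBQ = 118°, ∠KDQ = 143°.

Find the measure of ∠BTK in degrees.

1. ∠BKT = 37°  [D on ray KB]
2. ∠KBT = 118°  [D on BK, Q on BT]
3. ∠BTK = 25°  [△BKT]

∠BTK = 25°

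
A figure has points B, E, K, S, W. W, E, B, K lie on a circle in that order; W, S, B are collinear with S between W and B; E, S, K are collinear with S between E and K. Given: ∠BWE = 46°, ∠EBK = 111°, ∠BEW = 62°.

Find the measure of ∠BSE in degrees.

∠BSE = 85°

1. ∠BKE = 46°  [same arc EB]
2. ∠EBW = 72°  [△WEB]
3. ∠BEK = 23°  [△EBK]
4. ∠BSE = 85°  [△ESB]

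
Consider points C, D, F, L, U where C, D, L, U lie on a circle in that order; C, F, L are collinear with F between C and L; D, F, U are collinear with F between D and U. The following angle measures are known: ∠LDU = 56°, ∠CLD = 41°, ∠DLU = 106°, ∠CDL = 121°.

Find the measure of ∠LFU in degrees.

∠LFU = 97°

1. ∠LCU = 56°  [same arc LU]
2. ∠DUL = 18°  [△DLU]
3. ∠CUL = 59°  [cyclic CDLU, opposite ∠D+∠U]
4. ∠CLU = 65°  [△CLU]
5. ∠LFU = 97°  [△LFU]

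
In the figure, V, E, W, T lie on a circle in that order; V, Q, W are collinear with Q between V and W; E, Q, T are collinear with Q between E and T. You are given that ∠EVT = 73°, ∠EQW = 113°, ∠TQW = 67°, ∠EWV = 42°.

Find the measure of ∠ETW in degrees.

1. ∠EWT = 107°  [cyclic VEWT, opposite ∠V+∠W]
2. ∠TEW = 25°  [△EQW]
3. ∠ETW = 48°  [△EWT]

∠ETW = 48°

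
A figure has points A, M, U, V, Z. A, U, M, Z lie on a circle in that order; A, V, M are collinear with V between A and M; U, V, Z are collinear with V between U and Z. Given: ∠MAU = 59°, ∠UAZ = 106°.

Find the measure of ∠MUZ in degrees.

1. ∠MZU = 59°  [same arc UM]
2. ∠UMZ = 74°  [cyclic AUMZ, opposite ∠A+∠M]
3. ∠MUZ = 47°  [△UMZ]

∠MUZ = 47°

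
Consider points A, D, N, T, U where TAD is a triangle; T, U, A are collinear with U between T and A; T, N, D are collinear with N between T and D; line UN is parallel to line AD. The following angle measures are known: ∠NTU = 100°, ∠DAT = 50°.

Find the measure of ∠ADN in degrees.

∠ADN = 30°

1. ∠ATD = 100°  [U on TA, N on TD]
2. ∠ADT = 30°  [△TAD]
3. ∠ADN = 30°  [N on ray DT]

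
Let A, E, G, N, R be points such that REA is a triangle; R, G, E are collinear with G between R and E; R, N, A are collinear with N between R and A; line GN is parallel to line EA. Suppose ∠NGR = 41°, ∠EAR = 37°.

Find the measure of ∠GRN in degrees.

1. ∠AER = 41°  [GN∥EA, corresponding at G]
2. ∠ARE = 102°  [△REA]
3. ∠GRN = 102°  [G on RE, N on RA]

∠GRN = 102°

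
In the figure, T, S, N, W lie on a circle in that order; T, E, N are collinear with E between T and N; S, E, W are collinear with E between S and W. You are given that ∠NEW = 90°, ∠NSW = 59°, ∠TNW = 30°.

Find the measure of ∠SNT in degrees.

∠SNT = 31°

1. ∠SET = 90°  [vertical angles at E]
2. ∠NES = 90°  [linear pair at E on TN]
3. ∠SNT = 31°  [△SEN]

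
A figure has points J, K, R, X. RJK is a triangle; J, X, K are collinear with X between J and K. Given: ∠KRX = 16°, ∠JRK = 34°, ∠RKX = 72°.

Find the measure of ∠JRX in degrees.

∠JRX = 18°

1. ∠KXR = 92°  [△RXK]
2. ∠JKR = 72°  [X on ray KJ]
3. ∠JXR = 88°  [linear pair at X on JK]
4. ∠KJR = 74°  [△RJK]
5. ∠RJX = 74°  [X on ray JK]
6. ∠JRX = 18°  [△RJX]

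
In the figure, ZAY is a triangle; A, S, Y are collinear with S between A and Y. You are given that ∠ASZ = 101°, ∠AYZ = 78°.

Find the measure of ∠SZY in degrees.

∠SZY = 23°

1. ∠YSZ = 79°  [linear pair at S on AY]
2. ∠SYZ = 78°  [S on ray YA]
3. ∠SZY = 23°  [△ZSY]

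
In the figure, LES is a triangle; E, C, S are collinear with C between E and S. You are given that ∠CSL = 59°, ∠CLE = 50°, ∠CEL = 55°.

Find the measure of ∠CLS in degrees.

1. ∠ECL = 75°  [△LEC]
2. ∠LCS = 105°  [linear pair at C on ES]
3. ∠CLS = 16°  [△LCS]

∠CLS = 16°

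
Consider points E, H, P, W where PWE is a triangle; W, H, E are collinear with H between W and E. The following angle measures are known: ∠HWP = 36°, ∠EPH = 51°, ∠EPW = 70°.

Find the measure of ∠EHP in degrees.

∠EHP = 55°

1. ∠EWP = 36°  [H on ray WE]
2. ∠PEW = 74°  [△PWE]
3. ∠HEP = 74°  [H on ray EW]
4. ∠EHP = 55°  [△PHE]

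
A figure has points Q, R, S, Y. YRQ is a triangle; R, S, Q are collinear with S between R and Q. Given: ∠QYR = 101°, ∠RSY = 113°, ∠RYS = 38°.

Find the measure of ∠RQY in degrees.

∠RQY = 50°

1. ∠SRY = 29°  [△YRS]
2. ∠QRY = 29°  [S on ray RQ]
3. ∠RQY = 50°  [△YRQ]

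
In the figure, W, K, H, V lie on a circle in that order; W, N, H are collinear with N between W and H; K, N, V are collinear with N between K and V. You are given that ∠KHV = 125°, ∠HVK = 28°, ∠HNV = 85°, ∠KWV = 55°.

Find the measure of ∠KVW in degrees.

∠KVW = 58°

1. ∠HKV = 27°  [△KHV]
2. ∠VNW = 95°  [linear pair at N on WH]
3. ∠HWV = 27°  [same arc HV]
4. ∠KVW = 58°  [△WNV]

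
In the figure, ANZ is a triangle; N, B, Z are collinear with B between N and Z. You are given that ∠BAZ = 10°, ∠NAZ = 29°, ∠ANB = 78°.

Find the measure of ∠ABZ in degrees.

1. ∠ANZ = 78°  [B on ray NZ]
2. ∠AZN = 73°  [△ANZ]
3. ∠AZB = 73°  [B on ray ZN]
4. ∠ABZ = 97°  [△ABZ]

∠ABZ = 97°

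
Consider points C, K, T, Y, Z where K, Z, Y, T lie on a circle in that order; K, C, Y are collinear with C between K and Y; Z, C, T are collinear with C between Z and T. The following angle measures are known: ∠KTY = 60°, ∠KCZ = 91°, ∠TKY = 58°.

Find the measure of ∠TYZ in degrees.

∠TYZ = 95°

1. ∠KYT = 62°  [△KYT]
2. ∠TCY = 91°  [vertical angles at C]
3. ∠TZY = 58°  [same arc YT]
4. ∠YTZ = 27°  [△YCT]
5. ∠TYZ = 95°  [△ZYT]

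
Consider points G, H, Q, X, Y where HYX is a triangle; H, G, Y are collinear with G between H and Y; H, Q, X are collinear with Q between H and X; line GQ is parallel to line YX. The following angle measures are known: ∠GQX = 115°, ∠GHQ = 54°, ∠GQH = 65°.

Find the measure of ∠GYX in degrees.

1. ∠HGQ = 61°  [△HGQ]
2. ∠QGY = 119°  [linear pair at G on HY]
3. ∠GYX = 61°  [GQ∥YX, co-interior at Y–G]

∠GYX = 61°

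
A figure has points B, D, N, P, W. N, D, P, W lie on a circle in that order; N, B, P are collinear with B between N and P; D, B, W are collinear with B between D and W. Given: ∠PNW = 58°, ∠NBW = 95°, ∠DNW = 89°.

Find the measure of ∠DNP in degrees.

1. ∠DWN = 27°  [△NBW]
2. ∠DBP = 95°  [vertical angles at B]
3. ∠NDW = 64°  [△NDW]
4. ∠DBN = 85°  [linear pair at B on NP]
5. ∠DNP = 31°  [△NBD]

∠DNP = 31°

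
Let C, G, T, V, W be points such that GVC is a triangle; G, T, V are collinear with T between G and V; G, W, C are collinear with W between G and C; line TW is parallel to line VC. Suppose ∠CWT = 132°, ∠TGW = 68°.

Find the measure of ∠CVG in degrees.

1. ∠GWT = 48°  [linear pair at W on GC]
2. ∠GTW = 64°  [△GTW]
3. ∠CVG = 64°  [TW∥VC, corresponding at T]

∠CVG = 64°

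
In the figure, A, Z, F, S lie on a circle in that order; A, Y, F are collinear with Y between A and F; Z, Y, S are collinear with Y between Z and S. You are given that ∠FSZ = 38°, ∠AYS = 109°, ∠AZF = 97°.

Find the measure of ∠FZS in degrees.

1. ∠FAZ = 38°  [same arc ZF]
2. ∠FYZ = 109°  [vertical angles at Y]
3. ∠AFZ = 45°  [△AZF]
4. ∠FZS = 26°  [△ZYF]

∠FZS = 26°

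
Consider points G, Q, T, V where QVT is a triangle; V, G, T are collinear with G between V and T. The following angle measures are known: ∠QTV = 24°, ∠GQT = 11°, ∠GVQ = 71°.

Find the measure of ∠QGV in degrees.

∠QGV = 35°

1. ∠GTQ = 24°  [G on ray TV]
2. ∠QGT = 145°  [△QGT]
3. ∠QGV = 35°  [linear pair at G on VT]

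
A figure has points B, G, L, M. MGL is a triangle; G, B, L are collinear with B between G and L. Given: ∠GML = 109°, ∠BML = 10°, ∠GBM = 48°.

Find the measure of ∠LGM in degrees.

∠LGM = 33°

1. ∠LBM = 132°  [linear pair at B on GL]
2. ∠BLM = 38°  [△MBL]
3. ∠GLM = 38°  [B on ray LG]
4. ∠LGM = 33°  [△MGL]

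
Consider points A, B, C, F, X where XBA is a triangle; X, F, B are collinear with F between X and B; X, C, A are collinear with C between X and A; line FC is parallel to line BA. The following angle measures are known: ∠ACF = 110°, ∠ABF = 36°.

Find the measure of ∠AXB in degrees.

1. ∠FCX = 70°  [linear pair at C on XA]
2. ∠ABX = 36°  [F on ray BX]
3. ∠BAX = 70°  [FC∥BA, corresponding at C]
4. ∠AXB = 74°  [△XBA]

∠AXB = 74°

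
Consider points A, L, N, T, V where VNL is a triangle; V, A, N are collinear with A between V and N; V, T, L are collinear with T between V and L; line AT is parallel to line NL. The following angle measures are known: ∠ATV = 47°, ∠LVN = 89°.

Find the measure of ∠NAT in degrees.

∠NAT = 136°

1. ∠NLV = 47°  [AT∥NL, corresponding at T]
2. ∠LNV = 44°  [△VNL]
3. ∠TAV = 44°  [AT∥NL, corresponding at A]
4. ∠NAT = 136°  [linear pair at A on VN]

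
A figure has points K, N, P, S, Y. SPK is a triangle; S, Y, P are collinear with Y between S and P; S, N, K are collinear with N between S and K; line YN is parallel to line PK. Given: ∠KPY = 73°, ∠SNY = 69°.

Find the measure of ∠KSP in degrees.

∠KSP = 38°

1. ∠KPS = 73°  [Y on ray PS]
2. ∠PKS = 69°  [YN∥PK, corresponding at N]
3. ∠KSP = 38°  [△SPK]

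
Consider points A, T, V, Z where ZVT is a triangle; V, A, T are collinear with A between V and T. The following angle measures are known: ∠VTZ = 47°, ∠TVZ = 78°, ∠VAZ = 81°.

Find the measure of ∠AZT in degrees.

∠AZT = 34°

1. ∠ATZ = 47°  [A on ray TV]
2. ∠TAZ = 99°  [linear pair at A on VT]
3. ∠AZT = 34°  [△ZAT]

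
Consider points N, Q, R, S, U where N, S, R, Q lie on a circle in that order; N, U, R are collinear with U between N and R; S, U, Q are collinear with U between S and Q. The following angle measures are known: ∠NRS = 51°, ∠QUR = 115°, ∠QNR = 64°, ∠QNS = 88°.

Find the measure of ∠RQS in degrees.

∠RQS = 24°

1. ∠QSR = 64°  [same arc RQ]
2. ∠QRS = 92°  [cyclic NSRQ, opposite ∠N+∠R]
3. ∠RQS = 24°  [△SRQ]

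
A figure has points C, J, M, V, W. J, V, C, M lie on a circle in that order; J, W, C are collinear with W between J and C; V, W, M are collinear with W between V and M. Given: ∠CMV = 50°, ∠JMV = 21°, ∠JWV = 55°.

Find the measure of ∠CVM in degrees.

∠CVM = 34°

1. ∠JCV = 21°  [same arc JV]
2. ∠CWV = 125°  [linear pair at W on JC]
3. ∠CVM = 34°  [△VWC]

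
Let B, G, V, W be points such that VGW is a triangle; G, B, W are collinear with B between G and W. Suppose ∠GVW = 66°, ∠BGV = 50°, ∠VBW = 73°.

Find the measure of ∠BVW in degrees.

∠BVW = 43°

1. ∠VGW = 50°  [B on ray GW]
2. ∠GWV = 64°  [△VGW]
3. ∠BWV = 64°  [B on ray WG]
4. ∠BVW = 43°  [△VBW]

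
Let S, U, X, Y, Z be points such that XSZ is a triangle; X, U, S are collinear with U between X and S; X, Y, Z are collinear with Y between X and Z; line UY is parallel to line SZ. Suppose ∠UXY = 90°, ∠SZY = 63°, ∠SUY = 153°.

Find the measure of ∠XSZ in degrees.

∠XSZ = 27°

1. ∠SXZ = 90°  [U on XS, Y on XZ]
2. ∠SZX = 63°  [Y on ray ZX]
3. ∠XSZ = 27°  [△XSZ]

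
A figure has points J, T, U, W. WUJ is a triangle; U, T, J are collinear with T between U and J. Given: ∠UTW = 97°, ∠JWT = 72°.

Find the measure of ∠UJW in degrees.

1. ∠JTW = 83°  [linear pair at T on UJ]
2. ∠TJW = 25°  [△WTJ]
3. ∠UJW = 25°  [T on ray JU]

∠UJW = 25°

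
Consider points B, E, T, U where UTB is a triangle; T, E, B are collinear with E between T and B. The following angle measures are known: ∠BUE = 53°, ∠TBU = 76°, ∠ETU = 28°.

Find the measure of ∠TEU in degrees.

∠TEU = 129°

1. ∠EBU = 76°  [E on ray BT]
2. ∠BEU = 51°  [△UEB]
3. ∠TEU = 129°  [linear pair at E on TB]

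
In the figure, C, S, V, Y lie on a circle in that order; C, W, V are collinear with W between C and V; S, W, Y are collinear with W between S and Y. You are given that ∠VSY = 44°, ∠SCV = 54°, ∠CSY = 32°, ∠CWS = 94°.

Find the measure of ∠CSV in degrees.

∠CSV = 76°

1. ∠VCY = 44°  [same arc VY]
2. ∠CVY = 32°  [same arc CY]
3. ∠CYV = 104°  [△CVY]
4. ∠CSV = 76°  [cyclic CSVY, opposite ∠S+∠Y]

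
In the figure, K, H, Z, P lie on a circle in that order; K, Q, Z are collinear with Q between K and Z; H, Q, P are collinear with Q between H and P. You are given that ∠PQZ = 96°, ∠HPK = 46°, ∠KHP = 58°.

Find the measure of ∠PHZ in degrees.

∠PHZ = 50°

1. ∠HQK = 96°  [vertical angles at Q]
2. ∠HZK = 46°  [same arc KH]
3. ∠HQZ = 84°  [linear pair at Q on KZ]
4. ∠PHZ = 50°  [△HQZ]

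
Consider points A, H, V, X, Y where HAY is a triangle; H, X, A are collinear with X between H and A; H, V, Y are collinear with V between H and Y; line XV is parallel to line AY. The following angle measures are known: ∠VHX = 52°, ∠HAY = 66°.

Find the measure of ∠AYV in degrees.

∠AYV = 62°

1. ∠AHY = 52°  [X on HA, V on HY]
2. ∠AYH = 62°  [△HAY]
3. ∠AYV = 62°  [V on ray YH]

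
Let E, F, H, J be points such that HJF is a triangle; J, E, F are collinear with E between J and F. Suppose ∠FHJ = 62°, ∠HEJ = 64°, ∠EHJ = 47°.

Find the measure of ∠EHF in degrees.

∠EHF = 15°

1. ∠EJH = 69°  [△HJE]
2. ∠FEH = 116°  [linear pair at E on JF]
3. ∠FJH = 69°  [E on ray JF]
4. ∠HFJ = 49°  [△HJF]
5. ∠EFH = 49°  [E on ray FJ]
6. ∠EHF = 15°  [△HEF]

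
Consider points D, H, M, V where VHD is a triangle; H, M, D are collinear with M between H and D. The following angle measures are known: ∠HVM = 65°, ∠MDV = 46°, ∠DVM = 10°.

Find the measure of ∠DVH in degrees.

1. ∠DMV = 124°  [△VMD]
2. ∠HDV = 46°  [M on ray DH]
3. ∠HMV = 56°  [linear pair at M on HD]
4. ∠MHV = 59°  [△VHM]
5. ∠DHV = 59°  [M on ray HD]
6. ∠DVH = 75°  [△VHD]

∠DVH = 75°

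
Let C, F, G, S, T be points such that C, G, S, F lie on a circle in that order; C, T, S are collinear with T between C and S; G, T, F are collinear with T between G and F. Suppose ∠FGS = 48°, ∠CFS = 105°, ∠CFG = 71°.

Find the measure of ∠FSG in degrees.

1. ∠CGS = 75°  [cyclic CGSF, opposite ∠G+∠F]
2. ∠CSG = 71°  [same arc CG]
3. ∠GCS = 34°  [△CGS]
4. ∠GFS = 34°  [same arc GS]
5. ∠FSG = 98°  [△GSF]

∠FSG = 98°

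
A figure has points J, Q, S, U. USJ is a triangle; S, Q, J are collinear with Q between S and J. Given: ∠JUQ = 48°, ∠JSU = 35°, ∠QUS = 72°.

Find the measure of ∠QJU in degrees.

1. ∠QSU = 35°  [Q on ray SJ]
2. ∠SQU = 73°  [△USQ]
3. ∠JQU = 107°  [linear pair at Q on SJ]
4. ∠QJU = 25°  [△UQJ]

∠QJU = 25°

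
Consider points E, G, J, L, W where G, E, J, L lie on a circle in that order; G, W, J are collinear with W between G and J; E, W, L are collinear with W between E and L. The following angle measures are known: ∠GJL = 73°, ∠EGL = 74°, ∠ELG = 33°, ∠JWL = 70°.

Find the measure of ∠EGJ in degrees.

1. ∠GEL = 73°  [same arc GL]
2. ∠EWG = 70°  [vertical angles at W]
3. ∠EGJ = 37°  [△GWE]

∠EGJ = 37°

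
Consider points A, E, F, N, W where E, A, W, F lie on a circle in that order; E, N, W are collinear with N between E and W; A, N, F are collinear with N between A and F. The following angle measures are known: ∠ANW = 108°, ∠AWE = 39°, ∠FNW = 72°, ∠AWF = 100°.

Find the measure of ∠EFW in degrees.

∠EFW = 86°

1. ∠ENF = 108°  [vertical angles at N]
2. ∠FAW = 33°  [△ANW]
3. ∠AFE = 39°  [same arc EA]
4. ∠AFW = 47°  [△AWF]
5. ∠FEW = 33°  [△ENF]
6. ∠EWF = 61°  [△WNF]
7. ∠EFW = 86°  [△EWF]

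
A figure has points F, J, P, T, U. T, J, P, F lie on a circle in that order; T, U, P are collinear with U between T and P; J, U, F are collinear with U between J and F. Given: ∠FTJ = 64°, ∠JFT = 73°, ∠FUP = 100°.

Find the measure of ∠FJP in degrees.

∠FJP = 27°

1. ∠JPT = 73°  [same arc TJ]
2. ∠JUT = 100°  [vertical angles at U]
3. ∠JUP = 80°  [linear pair at U on TP]
4. ∠FJP = 27°  [△JUP]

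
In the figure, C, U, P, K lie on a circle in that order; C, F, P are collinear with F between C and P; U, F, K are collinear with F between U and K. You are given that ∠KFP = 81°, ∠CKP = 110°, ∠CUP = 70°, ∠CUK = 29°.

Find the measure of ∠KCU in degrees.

1. ∠CFK = 99°  [linear pair at F on CP]
2. ∠CPK = 29°  [same arc CK]
3. ∠KCP = 41°  [△CPK]
4. ∠CKU = 40°  [△CFK]
5. ∠KCU = 111°  [△CUK]

∠KCU = 111°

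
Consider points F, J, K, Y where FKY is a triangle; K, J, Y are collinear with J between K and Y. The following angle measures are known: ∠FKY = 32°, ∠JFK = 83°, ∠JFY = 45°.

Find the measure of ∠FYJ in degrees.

∠FYJ = 20°

1. ∠FKJ = 32°  [J on ray KY]
2. ∠FJK = 65°  [△FKJ]
3. ∠FJY = 115°  [linear pair at J on KY]
4. ∠FYJ = 20°  [△FJY]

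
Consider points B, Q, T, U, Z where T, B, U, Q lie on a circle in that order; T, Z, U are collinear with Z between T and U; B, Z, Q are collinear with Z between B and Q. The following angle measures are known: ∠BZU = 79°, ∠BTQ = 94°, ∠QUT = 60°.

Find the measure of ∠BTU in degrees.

∠BTU = 19°

1. ∠BZT = 101°  [linear pair at Z on TU]
2. ∠QBT = 60°  [same arc TQ]
3. ∠BTU = 19°  [△TZB]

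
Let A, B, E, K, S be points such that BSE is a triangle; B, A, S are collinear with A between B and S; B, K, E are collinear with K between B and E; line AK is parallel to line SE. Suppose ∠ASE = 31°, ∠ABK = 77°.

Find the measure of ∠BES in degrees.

∠BES = 72°

1. ∠BSE = 31°  [A on ray SB]
2. ∠EBS = 77°  [A on BS, K on BE]
3. ∠BES = 72°  [△BSE]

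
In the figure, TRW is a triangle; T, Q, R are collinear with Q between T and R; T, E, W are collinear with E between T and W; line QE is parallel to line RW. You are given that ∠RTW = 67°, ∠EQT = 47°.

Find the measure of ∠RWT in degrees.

1. ∠ETQ = 67°  [Q on TR, E on TW]
2. ∠QET = 66°  [△TQE]
3. ∠RWT = 66°  [QE∥RW, corresponding at E]

∠RWT = 66°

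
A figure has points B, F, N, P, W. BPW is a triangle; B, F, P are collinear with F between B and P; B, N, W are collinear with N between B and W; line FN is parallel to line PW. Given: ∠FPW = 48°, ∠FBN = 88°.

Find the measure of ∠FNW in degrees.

1. ∠BPW = 48°  [F on ray PB]
2. ∠PBW = 88°  [F on BP, N on BW]
3. ∠BWP = 44°  [△BPW]
4. ∠BNF = 44°  [FN∥PW, corresponding at N]
5. ∠FNW = 136°  [linear pair at N on BW]

∠FNW = 136°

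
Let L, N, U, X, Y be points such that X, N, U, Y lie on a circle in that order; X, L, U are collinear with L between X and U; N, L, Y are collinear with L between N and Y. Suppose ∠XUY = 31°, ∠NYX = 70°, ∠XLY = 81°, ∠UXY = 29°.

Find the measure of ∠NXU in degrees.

∠NXU = 50°

1. ∠UYX = 120°  [△XUY]
2. ∠NUX = 70°  [same arc XN]
3. ∠UNX = 60°  [cyclic XNUY, opposite ∠N+∠Y]
4. ∠NXU = 50°  [△XNU]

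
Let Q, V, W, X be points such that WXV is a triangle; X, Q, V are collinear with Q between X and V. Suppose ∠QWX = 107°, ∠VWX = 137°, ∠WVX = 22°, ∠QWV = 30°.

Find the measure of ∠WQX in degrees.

∠WQX = 52°

1. ∠QVW = 22°  [Q on ray VX]
2. ∠VQW = 128°  [△WQV]
3. ∠WQX = 52°  [linear pair at Q on XV]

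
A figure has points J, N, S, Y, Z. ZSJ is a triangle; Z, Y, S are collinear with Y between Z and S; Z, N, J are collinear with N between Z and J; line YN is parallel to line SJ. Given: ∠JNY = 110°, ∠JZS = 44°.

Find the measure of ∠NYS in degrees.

∠NYS = 114°

1. ∠YNZ = 70°  [linear pair at N on ZJ]
2. ∠NZY = 44°  [Y on ZS, N on ZJ]
3. ∠NYZ = 66°  [△ZYN]
4. ∠NYS = 114°  [linear pair at Y on ZS]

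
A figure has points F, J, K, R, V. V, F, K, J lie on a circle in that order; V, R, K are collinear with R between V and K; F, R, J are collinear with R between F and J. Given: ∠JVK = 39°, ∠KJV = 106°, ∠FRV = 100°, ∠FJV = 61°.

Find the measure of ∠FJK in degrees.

1. ∠JKV = 35°  [△VKJ]
2. ∠JRK = 100°  [vertical angles at R]
3. ∠FJK = 45°  [△KRJ]

∠FJK = 45°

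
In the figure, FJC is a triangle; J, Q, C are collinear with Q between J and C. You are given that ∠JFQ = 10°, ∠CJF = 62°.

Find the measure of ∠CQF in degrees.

1. ∠FJQ = 62°  [Q on ray JC]
2. ∠FQJ = 108°  [△FJQ]
3. ∠CQF = 72°  [linear pair at Q on JC]

∠CQF = 72°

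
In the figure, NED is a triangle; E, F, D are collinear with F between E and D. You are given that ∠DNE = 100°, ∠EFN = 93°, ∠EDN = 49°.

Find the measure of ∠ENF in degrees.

1. ∠DEN = 31°  [△NED]
2. ∠FEN = 31°  [F on ray ED]
3. ∠ENF = 56°  [△NEF]

∠ENF = 56°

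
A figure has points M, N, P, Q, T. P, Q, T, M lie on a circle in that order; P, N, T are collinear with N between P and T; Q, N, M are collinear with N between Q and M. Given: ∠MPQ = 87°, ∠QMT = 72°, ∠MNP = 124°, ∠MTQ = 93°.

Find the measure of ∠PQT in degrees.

∠PQT = 67°

1. ∠QPT = 72°  [same arc QT]
2. ∠MQT = 15°  [△QTM]
3. ∠QNT = 124°  [vertical angles at N]
4. ∠PTQ = 41°  [△QNT]
5. ∠PQT = 67°  [△PQT]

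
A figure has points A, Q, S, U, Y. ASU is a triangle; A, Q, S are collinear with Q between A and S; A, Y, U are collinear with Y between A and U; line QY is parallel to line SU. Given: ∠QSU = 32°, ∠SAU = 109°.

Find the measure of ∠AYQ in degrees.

∠AYQ = 39°

1. ∠ASU = 32°  [Q on ray SA]
2. ∠AUS = 39°  [△ASU]
3. ∠AYQ = 39°  [QY∥SU, corresponding at Y]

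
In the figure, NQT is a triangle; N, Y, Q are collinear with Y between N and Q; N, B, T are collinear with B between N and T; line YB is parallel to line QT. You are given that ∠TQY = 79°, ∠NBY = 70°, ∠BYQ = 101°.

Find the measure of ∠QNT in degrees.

∠QNT = 31°

1. ∠NQT = 79°  [Y on ray QN]
2. ∠NTQ = 70°  [YB∥QT, corresponding at B]
3. ∠QNT = 31°  [△NQT]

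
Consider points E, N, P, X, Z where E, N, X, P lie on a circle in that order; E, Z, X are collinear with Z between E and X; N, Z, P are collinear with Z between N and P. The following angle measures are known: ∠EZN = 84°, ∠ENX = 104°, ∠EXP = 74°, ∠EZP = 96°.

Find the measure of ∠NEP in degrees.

∠NEP = 52°

1. ∠EPX = 76°  [cyclic ENXP, opposite ∠N+∠P]
2. ∠ENP = 74°  [same arc EP]
3. ∠PEX = 30°  [△EXP]
4. ∠EPN = 54°  [△EZP]
5. ∠NEP = 52°  [△ENP]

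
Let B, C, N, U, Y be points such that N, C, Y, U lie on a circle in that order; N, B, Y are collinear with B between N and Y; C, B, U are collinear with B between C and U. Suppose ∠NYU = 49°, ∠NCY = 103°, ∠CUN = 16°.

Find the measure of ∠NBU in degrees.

∠NBU = 110°

1. ∠NUY = 77°  [cyclic NCYU, opposite ∠C+∠U]
2. ∠UNY = 54°  [△NYU]
3. ∠NBU = 110°  [△NBU]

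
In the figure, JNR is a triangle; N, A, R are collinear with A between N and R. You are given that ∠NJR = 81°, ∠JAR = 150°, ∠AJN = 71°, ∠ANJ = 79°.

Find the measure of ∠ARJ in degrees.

1. ∠JNR = 79°  [A on ray NR]
2. ∠JRN = 20°  [△JNR]
3. ∠ARJ = 20°  [A on ray RN]

∠ARJ = 20°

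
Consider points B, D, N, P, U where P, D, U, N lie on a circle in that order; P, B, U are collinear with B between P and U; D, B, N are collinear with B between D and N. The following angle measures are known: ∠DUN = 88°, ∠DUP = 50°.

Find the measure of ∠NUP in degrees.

1. ∠DPN = 92°  [cyclic PDUN, opposite ∠P+∠U]
2. ∠DNP = 50°  [same arc PD]
3. ∠NDP = 38°  [△PDN]
4. ∠NUP = 38°  [same arc PN]

∠NUP = 38°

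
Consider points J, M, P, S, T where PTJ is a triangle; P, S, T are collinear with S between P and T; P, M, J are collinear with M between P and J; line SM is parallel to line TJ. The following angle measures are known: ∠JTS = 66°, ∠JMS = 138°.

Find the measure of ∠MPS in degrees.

∠MPS = 72°

1. ∠JTP = 66°  [S on ray TP]
2. ∠PMS = 42°  [linear pair at M on PJ]
3. ∠MSP = 66°  [SM∥TJ, corresponding at S]
4. ∠MPS = 72°  [△PSM]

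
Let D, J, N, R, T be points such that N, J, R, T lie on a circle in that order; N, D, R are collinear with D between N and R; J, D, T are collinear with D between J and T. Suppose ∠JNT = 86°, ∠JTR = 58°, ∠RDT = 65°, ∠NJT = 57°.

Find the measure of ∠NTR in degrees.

1. ∠JTN = 37°  [△NJT]
2. ∠NRT = 57°  [△RDT]
3. ∠NDT = 115°  [linear pair at D on NR]
4. ∠RNT = 28°  [△NDT]
5. ∠NTR = 95°  [△NRT]

∠NTR = 95°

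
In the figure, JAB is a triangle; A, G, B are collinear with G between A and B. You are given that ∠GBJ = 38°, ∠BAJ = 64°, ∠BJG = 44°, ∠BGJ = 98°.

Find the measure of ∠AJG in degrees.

1. ∠GAJ = 64°  [G on ray AB]
2. ∠AGJ = 82°  [linear pair at G on AB]
3. ∠AJG = 34°  [△JAG]

∠AJG = 34°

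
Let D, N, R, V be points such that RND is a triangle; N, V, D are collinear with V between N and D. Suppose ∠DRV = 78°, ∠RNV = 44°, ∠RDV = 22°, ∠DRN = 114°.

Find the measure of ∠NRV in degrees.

∠NRV = 36°

1. ∠DVR = 80°  [△RVD]
2. ∠NVR = 100°  [linear pair at V on ND]
3. ∠NRV = 36°  [△RNV]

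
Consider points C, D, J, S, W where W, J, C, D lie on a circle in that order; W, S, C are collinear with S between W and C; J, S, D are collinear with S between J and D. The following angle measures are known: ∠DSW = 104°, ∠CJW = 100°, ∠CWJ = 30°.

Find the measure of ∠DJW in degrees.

∠DJW = 74°

1. ∠CSJ = 104°  [vertical angles at S]
2. ∠JSW = 76°  [linear pair at S on WC]
3. ∠DJW = 74°  [△WSJ]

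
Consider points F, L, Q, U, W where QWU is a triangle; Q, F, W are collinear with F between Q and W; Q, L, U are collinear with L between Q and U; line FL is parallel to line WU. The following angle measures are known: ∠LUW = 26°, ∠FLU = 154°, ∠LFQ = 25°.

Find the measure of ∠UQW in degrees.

1. ∠QUW = 26°  [L on ray UQ]
2. ∠QWU = 25°  [FL∥WU, corresponding at F]
3. ∠UQW = 129°  [△QWU]

∠UQW = 129°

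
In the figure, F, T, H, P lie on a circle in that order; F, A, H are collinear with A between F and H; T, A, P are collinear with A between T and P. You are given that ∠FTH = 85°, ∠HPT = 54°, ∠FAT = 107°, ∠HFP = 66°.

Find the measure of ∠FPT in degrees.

1. ∠HFT = 54°  [same arc TH]
2. ∠FHT = 41°  [△FTH]
3. ∠FPT = 41°  [same arc FT]

∠FPT = 41°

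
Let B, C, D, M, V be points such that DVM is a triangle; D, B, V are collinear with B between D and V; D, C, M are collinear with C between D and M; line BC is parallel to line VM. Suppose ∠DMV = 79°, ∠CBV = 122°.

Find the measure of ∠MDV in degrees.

1. ∠BCD = 79°  [BC∥VM, corresponding at C]
2. ∠CBD = 58°  [linear pair at B on DV]
3. ∠BDC = 43°  [△DBC]
4. ∠MDV = 43°  [B on DV, C on DM]

∠MDV = 43°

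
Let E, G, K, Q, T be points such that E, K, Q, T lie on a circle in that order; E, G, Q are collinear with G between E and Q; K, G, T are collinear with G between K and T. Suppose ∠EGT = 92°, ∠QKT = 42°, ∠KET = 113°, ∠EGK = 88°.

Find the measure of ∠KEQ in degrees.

∠KEQ = 71°

1. ∠KQT = 67°  [cyclic EKQT, opposite ∠E+∠Q]
2. ∠KTQ = 71°  [△KQT]
3. ∠KEQ = 71°  [same arc KQ]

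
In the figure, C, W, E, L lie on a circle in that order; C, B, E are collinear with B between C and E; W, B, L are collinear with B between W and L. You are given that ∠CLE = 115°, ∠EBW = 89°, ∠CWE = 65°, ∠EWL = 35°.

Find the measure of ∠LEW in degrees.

1. ∠CEW = 56°  [△WBE]
2. ∠ECW = 59°  [△CWE]
3. ∠ELW = 59°  [same arc WE]
4. ∠LEW = 86°  [△WEL]

∠LEW = 86°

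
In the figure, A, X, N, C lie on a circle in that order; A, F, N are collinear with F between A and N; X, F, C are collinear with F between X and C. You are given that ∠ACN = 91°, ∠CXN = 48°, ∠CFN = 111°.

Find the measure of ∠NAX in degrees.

1. ∠CAN = 48°  [same arc NC]
2. ∠AFX = 111°  [vertical angles at F]
3. ∠ANC = 41°  [△ANC]
4. ∠AXC = 41°  [same arc AC]
5. ∠NAX = 28°  [△AFX]

∠NAX = 28°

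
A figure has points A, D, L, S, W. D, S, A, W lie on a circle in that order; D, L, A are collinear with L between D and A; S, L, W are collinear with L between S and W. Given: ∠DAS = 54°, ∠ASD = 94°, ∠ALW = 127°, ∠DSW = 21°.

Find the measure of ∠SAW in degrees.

∠SAW = 75°

1. ∠DWS = 54°  [same arc DS]
2. ∠SDW = 105°  [△DSW]
3. ∠SAW = 75°  [cyclic DSAW, opposite ∠D+∠A]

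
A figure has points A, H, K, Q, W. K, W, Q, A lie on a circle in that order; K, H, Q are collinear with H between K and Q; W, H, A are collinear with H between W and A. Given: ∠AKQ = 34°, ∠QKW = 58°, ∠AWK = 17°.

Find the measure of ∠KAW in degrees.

∠KAW = 71°

1. ∠AWQ = 34°  [same arc QA]
2. ∠QAW = 58°  [same arc WQ]
3. ∠AQW = 88°  [△WQA]
4. ∠AKW = 92°  [cyclic KWQA, opposite ∠K+∠Q]
5. ∠KAW = 71°  [△KWA]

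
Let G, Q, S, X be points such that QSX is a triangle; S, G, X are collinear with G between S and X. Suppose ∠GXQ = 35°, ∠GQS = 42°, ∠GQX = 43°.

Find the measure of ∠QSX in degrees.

∠QSX = 60°

1. ∠QGX = 102°  [△QGX]
2. ∠QGS = 78°  [linear pair at G on SX]
3. ∠GSQ = 60°  [△QSG]
4. ∠QSX = 60°  [G on ray SX]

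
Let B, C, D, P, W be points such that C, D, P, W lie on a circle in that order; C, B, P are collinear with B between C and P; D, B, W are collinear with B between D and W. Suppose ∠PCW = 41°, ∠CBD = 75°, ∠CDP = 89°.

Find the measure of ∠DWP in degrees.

1. ∠PBW = 75°  [vertical angles at B]
2. ∠CWP = 91°  [cyclic CDPW, opposite ∠D+∠W]
3. ∠CPW = 48°  [△CPW]
4. ∠DWP = 57°  [△PBW]

∠DWP = 57°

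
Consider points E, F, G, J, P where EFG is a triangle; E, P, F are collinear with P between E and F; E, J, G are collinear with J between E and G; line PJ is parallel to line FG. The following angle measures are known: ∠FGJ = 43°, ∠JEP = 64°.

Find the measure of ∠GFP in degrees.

1. ∠EGF = 43°  [J on ray GE]
2. ∠FEG = 64°  [P on EF, J on EG]
3. ∠EFG = 73°  [△EFG]
4. ∠GFP = 73°  [P on ray FE]

∠GFP = 73°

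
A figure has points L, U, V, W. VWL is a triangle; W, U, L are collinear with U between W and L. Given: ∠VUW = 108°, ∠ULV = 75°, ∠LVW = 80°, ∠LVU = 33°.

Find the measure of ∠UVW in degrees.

∠UVW = 47°

1. ∠VLW = 75°  [U on ray LW]
2. ∠LWV = 25°  [△VWL]
3. ∠UWV = 25°  [U on ray WL]
4. ∠UVW = 47°  [△VWU]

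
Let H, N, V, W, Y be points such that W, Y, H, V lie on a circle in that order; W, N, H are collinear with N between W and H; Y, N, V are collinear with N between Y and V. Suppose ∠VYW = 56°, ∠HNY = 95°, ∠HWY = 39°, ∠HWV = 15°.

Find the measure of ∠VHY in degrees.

1. ∠HVY = 39°  [same arc YH]
2. ∠HYV = 15°  [same arc HV]
3. ∠VHY = 126°  [△YHV]

∠VHY = 126°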